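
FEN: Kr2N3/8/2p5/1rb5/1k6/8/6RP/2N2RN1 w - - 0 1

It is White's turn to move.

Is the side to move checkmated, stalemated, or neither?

White to move; white king on a8.
In check: yes, from the black rook on b8.
King squares — a7: attacked by Bc5; b7: attacked by Rb5; b8: attacked by Rb5.
Legal moves for White: none.
In check with no legal moves → checkmate.

checkmate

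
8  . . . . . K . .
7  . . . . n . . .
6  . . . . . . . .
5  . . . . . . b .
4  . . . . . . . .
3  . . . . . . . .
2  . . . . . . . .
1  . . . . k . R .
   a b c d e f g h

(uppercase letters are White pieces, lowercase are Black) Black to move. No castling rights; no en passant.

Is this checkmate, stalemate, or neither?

neither

Black to move; black king on e1.
In check: yes, from the white rook on g1.
King squares — d1: attacked by Rg1; f1: attacked by Rg1; d2: available; e2: available; f2: available.
Legal moves for Black: Kf2, Ke2, Kd2.
Black is in check but has 3 legal moves → neither.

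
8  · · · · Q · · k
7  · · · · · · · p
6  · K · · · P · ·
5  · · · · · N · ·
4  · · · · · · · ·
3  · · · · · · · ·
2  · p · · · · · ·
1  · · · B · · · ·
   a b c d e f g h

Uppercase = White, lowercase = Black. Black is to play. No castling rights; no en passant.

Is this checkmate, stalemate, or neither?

Black to move; black king on h8.
In check: yes, from the white queen on e8.
King squares — g7: attacked by Nf5; h7: own pawn; g8: attacked by Qe8.
Legal moves for Black: none.
In check with no legal moves → checkmate.

checkmate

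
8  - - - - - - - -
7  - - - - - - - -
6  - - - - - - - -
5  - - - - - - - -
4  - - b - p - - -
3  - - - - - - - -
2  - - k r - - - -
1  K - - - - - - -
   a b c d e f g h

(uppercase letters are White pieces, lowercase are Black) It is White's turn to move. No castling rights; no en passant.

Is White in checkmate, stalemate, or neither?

White to move; white king on a1.
In check: no.
King squares — b1: attacked by Kc2; a2: attacked by Bc4; b2: attacked by Kc2.
Legal moves for White: none.
Not in check and no legal moves → stalemate.

stalemate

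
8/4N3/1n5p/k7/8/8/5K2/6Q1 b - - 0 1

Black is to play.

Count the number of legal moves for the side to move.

Black to move; king on a5.
In check: no.
Legal moves: Nc8, Na8, Nd7, Nd5, Nc4, Na4, Ka6, Kb5, Kb4, Ka4, h5.
Count: 11.

11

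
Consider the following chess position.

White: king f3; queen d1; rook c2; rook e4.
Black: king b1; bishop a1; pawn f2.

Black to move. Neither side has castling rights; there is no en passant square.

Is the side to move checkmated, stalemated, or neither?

checkmate

Black to move; black king on b1.
In check: yes, from the white queen on d1.
King squares — a1: own bishop; c1: attacked by Qd1; a2: attacked by Rc2; b2: attacked by Rc2; c2: attacked by Qd1.
Legal moves for Black: none.
In check with no legal moves → checkmate.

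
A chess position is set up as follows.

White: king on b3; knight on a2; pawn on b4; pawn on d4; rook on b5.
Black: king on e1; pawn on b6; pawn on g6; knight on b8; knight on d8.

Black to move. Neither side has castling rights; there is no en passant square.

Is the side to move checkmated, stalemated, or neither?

Black to move; black king on e1.
In check: no.
Legal moves for Black: Nf7, Nb7, Ne6, Ndc6, Nd7, Nbc6, Na6, Kf2, Ke2, Kd2, Kf1, Kd1, g5.
Black has 13 legal moves and is not in check → neither.

neither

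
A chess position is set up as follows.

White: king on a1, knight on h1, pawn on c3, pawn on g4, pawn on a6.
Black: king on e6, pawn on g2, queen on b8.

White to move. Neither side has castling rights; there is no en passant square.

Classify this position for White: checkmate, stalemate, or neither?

neither

White to move; white king on a1.
In check: no.
Legal moves for White: Ng3, Nf2, Ka2, a7, g5, c4.
White has 6 legal moves and is not in check → neither.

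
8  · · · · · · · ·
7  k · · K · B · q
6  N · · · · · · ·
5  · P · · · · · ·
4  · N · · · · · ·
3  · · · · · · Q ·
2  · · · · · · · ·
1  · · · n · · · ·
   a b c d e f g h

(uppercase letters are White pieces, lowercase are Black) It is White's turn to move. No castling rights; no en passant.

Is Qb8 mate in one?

After Qb8: black king on a7; in check: yes, from the white queen on b8.
King squares — a6: attacked by Nb4; b6: attacked by Qb8; b7: attacked by Qb8; a8: attacked by Qb8; b8: attacked by Na6.
Black has no legal moves → checkmate.

yes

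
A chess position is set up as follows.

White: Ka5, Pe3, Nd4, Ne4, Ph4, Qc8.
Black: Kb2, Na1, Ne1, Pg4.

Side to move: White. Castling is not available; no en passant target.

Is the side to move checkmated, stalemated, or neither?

neither

White to move; white king on a5.
In check: no.
Legal moves for White include: Qh8, Qg8, Qf8, Qe8, Qd8, Qb8+, Qa8, Qd7, Qc7, Qb7+, Qe6, Qc6, Qa6, Qf5, Qc5, Qxg4, Qc4, Qc3+, ... (list truncated; more exist).
White has legal moves and is not in check → neither.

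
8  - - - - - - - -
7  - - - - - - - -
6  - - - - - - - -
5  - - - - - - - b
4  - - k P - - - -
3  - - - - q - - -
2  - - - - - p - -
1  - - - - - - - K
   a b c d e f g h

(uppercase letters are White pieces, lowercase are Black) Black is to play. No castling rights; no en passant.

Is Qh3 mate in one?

yes

After Qh3: white king on h1; in check: yes, from the black queen on h3.
King squares — g1: attacked by Pf2; g2: attacked by Qh3; h2: attacked by Qh3.
White has no legal moves → checkmate.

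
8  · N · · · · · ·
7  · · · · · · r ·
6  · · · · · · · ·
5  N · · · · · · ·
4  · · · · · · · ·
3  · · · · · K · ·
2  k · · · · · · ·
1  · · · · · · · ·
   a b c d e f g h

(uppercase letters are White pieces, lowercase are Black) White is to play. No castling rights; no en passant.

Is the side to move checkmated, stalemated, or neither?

White to move; white king on f3.
In check: no.
Legal moves for White: Nd7, Nbc6, Na6, Nb7, Nac6, Nc4, Nb3, Kf4, Ke4, Ke3, Kf2, Ke2.
White has 12 legal moves and is not in check → neither.

neither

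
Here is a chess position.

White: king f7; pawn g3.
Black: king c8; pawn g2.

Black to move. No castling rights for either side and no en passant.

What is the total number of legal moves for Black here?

9

Black to move; king on c8.
In check: no.
Legal moves: Kd8, Kb8, Kd7, Kc7, Kb7, g1=Q, g1=R, g1=B, g1=N.
Count: 9.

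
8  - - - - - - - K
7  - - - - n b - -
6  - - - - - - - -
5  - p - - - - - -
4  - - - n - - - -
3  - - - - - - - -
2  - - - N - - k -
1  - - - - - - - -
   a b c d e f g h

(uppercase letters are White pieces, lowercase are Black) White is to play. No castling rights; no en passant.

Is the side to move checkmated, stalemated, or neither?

neither

White to move; white king on h8.
In check: no.
Legal moves for White: Kh7, Kg7, Ne4, Nc4, Nf3, Nb3, Nf1, Nb1.
White has 8 legal moves and is not in check → neither.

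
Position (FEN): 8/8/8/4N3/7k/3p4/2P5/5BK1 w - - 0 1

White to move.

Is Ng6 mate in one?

After Ng6: black king on h4; in check: yes, from the white knight on g6.
Black has 4 legal replies: Kh5, Kg5, Kg4, Kg3.
In check but a legal move exists → not checkmate.

no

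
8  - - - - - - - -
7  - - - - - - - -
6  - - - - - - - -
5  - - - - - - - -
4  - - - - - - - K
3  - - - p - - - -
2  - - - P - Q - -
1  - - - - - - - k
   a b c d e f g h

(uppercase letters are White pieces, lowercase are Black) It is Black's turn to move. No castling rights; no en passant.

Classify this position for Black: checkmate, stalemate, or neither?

stalemate

Black to move; black king on h1.
In check: no.
King squares — g1: attacked by Qf2; g2: attacked by Qf2; h2: attacked by Qf2.
Legal moves for Black: none.
Not in check and no legal moves → stalemate.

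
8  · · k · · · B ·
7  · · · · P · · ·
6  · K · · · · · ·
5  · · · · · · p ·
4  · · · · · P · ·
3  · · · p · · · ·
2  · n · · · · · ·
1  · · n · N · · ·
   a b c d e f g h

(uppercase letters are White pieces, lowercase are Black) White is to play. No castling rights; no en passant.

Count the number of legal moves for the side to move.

23

White to move; king on b6.
In check: no.
Legal moves: Bh7, Bf7, Be6+, Bd5, Bc4, Bb3, Ba2, Ka7, Kc6, Ka6, Kc5, Kb5, Ka5, Nf3, Nxd3, Ng2, Nc2, fxg5, e8=Q#, e8=R+, e8=B, e8=N, f5.
Count: 23.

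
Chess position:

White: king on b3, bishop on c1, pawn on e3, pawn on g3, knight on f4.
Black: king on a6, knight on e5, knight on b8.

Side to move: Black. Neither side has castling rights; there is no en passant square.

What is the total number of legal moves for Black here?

15

Black to move; king on a6.
In check: no.
Legal moves: Nbd7, Nbc6, Kb7, Ka7, Kb6, Kb5, Ka5, Nf7, Ned7, Ng6, Nec6, Ng4, Nc4, Nf3, Nd3.
Count: 15.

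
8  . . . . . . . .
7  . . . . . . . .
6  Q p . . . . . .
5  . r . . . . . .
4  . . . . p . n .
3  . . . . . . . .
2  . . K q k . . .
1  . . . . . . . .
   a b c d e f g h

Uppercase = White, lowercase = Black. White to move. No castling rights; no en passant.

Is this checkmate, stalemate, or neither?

checkmate

White to move; white king on c2.
In check: yes, from the black queen on d2.
King squares — b1: attacked by Rb5; c1: attacked by Qd2; d1: attacked by Qd2; b2: attacked by Qd2; d2: attacked by Ke2; b3: attacked by Rb5; c3: attacked by Qd2; d3: attacked by Qd2.
Legal moves for White: none.
In check with no legal moves → checkmate.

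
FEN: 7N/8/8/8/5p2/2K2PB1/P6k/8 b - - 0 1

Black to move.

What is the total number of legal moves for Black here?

Black to move; king on h2.
In check: yes, from the white bishop on g3.
Legal moves: Kh3, Kxg3, Kg2, Kh1, Kg1, fxg3.
Count: 6.

6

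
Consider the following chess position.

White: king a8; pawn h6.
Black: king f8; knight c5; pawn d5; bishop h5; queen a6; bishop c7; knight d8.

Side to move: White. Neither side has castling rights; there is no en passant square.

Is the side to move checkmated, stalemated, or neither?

checkmate

White to move; white king on a8.
In check: yes, from the black queen on a6.
King squares — a7: attacked by Qa6; b7: attacked by Nc5; b8: attacked by Bc7.
Legal moves for White: none.
In check with no legal moves → checkmate.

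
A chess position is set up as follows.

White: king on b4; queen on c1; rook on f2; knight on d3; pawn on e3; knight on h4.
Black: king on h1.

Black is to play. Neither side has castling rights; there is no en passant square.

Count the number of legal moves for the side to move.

Black to move; king on h1.
In check: yes, from the white queen on c1.
Legal moves: none.
Count: 0.

0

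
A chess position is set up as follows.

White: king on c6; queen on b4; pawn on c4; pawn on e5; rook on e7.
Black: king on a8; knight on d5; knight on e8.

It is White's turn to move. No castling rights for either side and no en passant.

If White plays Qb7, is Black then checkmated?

yes

After Qb7: black king on a8; in check: yes, from the white queen on b7.
King squares — a7: attacked by Qb7; b7: attacked by Kc6; b8: attacked by Qb7.
Black has no legal moves → checkmate.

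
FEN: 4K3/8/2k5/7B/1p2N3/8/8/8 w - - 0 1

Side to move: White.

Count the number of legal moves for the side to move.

18

White to move; king on e8.
In check: no.
Legal moves: Kf8, Kd8, Kf7, Ke7, Bf7, Bg6, Bg4, Bf3, Be2, Bd1, Nf6, Nd6, Ng5, Nc5, Ng3, Nc3, Nf2, Nd2.
Count: 18.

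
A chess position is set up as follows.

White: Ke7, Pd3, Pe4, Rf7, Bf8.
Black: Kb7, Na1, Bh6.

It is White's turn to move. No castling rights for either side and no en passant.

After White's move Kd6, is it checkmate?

After Kd6: black king on b7; in check: yes, from the white rook on f7.
Black has 5 legal replies: Kc8, Kb8, Ka8, Kb6, Ka6.
In check but a legal move exists → not checkmate.

no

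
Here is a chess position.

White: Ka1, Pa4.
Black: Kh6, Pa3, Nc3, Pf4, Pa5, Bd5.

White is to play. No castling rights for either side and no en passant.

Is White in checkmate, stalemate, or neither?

stalemate

White to move; white king on a1.
In check: no.
King squares — b1: attacked by Nc3; a2: attacked by Nc3; b2: attacked by Pa3.
Legal moves for White: none.
Not in check and no legal moves → stalemate.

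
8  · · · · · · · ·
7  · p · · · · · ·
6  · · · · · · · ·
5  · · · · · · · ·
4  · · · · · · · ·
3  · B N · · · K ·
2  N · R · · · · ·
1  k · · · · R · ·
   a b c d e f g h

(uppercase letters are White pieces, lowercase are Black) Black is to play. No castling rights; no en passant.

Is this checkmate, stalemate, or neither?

Black to move; black king on a1.
In check: yes, from the white rook on f1.
King squares — b1: attacked by Rf1; a2: attacked by Rc2; b2: attacked by Rc2.
Legal moves for Black: none.
In check with no legal moves → checkmate.

checkmate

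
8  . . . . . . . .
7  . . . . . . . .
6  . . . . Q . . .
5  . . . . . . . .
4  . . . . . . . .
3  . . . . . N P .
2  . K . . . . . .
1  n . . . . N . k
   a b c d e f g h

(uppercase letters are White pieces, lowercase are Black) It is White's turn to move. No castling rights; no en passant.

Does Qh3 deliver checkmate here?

yes

After Qh3: black king on h1; in check: yes, from the white queen on h3.
King squares — g1: attacked by Nf3; g2: attacked by Qh3; h2: attacked by Nf1.
Black has no legal moves → checkmate.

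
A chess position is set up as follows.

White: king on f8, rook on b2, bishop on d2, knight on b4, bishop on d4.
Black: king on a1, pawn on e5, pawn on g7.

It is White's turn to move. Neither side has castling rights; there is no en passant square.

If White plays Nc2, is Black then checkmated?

yes

After Nc2: black king on a1; in check: yes, from the white knight on c2.
King squares — b1: attacked by Rb2; a2: attacked by Rb2; b2: attacked by Bd4.
Black has no legal moves → checkmate.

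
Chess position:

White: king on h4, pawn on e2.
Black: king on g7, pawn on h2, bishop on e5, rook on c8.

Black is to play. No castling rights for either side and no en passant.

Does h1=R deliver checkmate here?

no

After h1=R: white king on h4; in check: yes, from the black rook on h1.
White has 2 legal replies: Kg5, Kg4.
In check but a legal move exists → not checkmate.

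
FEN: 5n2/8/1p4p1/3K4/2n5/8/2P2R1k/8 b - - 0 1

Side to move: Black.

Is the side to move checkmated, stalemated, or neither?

neither

Black to move; black king on h2.
In check: yes, from the white rook on f2.
King squares — g1: available; h1: available; g2: attacked by Rf2; g3: available; h3: available.
Legal moves for Black: Kh3, Kg3, Kh1, Kg1.
Black is in check but has 4 legal moves → neither.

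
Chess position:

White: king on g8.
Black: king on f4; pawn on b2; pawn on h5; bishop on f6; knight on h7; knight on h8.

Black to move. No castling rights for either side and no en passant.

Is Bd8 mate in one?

After Bd8: white king on g8; in check: no.
White is not in check, so this cannot be checkmate.

no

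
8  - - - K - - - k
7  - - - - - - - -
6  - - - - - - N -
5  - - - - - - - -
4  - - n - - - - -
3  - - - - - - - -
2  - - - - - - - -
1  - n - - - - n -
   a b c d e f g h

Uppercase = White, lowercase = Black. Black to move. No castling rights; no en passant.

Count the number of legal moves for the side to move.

3

Black to move; king on h8.
In check: yes, from the white knight on g6.
Legal moves: Kg8, Kh7, Kg7.
Count: 3.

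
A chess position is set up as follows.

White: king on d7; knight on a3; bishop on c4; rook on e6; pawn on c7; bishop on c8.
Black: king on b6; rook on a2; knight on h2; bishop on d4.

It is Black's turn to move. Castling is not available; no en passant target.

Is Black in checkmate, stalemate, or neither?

neither

Black to move; black king on b6.
In check: yes, from the white rook on e6.
Legal moves for Black: Ka7, Kc5, Ka5.
Black is in check but has 3 legal moves → neither.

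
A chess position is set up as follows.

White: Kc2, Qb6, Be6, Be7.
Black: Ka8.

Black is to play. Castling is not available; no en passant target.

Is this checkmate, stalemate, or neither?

stalemate

Black to move; black king on a8.
In check: no.
King squares — a7: attacked by Qb6; b7: attacked by Qb6; b8: attacked by Qb6.
Legal moves for Black: none.
Not in check and no legal moves → stalemate.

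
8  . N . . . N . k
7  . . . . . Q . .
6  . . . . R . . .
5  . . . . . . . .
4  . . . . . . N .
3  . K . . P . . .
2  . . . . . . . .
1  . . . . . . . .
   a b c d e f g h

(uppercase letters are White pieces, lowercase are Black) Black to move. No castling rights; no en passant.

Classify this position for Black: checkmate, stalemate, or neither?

stalemate

Black to move; black king on h8.
In check: no.
King squares — g7: attacked by Qf7; h7: attacked by Qf7; g8: attacked by Qf7.
Legal moves for Black: none.
Not in check and no legal moves → stalemate.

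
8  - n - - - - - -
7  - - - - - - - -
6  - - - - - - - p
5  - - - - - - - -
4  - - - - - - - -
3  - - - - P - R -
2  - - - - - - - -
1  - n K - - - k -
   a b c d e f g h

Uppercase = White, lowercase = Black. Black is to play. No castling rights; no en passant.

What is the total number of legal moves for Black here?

4

Black to move; king on g1.
In check: yes, from the white rook on g3.
Legal moves: Kh2, Kf2, Kh1, Kf1.
Count: 4.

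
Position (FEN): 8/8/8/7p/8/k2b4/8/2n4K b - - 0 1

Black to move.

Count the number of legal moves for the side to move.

Black to move; king on a3.
In check: no.
Legal moves: Bh7, Bg6, Ba6, Bf5, Bb5, Be4+, Bc4, Be2, Bc2, Bf1, Bb1, Kb4, Ka4, Kb3, Kb2, Ka2, Nb3, Ne2, Na2, h4.
Count: 20.

20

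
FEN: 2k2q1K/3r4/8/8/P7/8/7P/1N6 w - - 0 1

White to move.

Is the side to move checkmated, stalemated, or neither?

checkmate

White to move; white king on h8.
In check: yes, from the black queen on f8.
King squares — g7: attacked by Rd7; h7: attacked by Rd7; g8: attacked by Qf8.
Legal moves for White: none.
In check with no legal moves → checkmate.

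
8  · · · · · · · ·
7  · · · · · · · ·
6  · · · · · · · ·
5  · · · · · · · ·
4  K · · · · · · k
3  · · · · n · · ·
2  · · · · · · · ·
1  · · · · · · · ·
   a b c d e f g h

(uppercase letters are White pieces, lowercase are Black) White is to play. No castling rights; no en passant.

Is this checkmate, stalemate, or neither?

neither

White to move; white king on a4.
In check: no.
Legal moves for White: Kb5, Ka5, Kb4, Kb3, Ka3.
White has 5 legal moves and is not in check → neither.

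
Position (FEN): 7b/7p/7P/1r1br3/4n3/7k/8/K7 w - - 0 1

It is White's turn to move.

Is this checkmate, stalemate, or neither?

stalemate

White to move; white king on a1.
In check: no.
King squares — b1: attacked by Rb5; a2: attacked by Bd5; b2: attacked by Rb5.
Legal moves for White: none.
Not in check and no legal moves → stalemate.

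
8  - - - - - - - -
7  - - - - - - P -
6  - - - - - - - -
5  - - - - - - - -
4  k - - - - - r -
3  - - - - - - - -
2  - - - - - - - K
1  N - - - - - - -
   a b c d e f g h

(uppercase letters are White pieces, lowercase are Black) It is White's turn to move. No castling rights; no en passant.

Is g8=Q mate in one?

no

After g8=Q: black king on a4; in check: no.
Black is not in check, so this cannot be checkmate.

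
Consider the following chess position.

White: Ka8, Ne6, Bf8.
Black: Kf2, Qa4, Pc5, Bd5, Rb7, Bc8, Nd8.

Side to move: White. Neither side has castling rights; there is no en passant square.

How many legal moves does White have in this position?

White to move; king on a8.
In check: yes, from the black queen on a4.
Legal moves: none.
Count: 0.

0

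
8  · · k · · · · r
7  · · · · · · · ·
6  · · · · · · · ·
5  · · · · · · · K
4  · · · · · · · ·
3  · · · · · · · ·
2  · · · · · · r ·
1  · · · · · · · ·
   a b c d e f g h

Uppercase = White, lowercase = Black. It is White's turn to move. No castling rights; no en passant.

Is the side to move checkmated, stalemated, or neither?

White to move; white king on h5.
In check: yes, from the black rook on h8.
King squares — g4: attacked by Rg2; h4: attacked by Rh8; g5: attacked by Rg2; g6: attacked by Rg2; h6: attacked by Rh8.
Legal moves for White: none.
In check with no legal moves → checkmate.

checkmate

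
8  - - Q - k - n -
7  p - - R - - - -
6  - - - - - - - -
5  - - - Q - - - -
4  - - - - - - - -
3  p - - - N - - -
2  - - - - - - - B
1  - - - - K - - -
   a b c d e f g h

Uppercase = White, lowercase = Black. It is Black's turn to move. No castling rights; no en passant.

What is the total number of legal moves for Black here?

Black to move; king on e8.
In check: yes, from the white queen on c8.
Legal moves: none.
Count: 0.

0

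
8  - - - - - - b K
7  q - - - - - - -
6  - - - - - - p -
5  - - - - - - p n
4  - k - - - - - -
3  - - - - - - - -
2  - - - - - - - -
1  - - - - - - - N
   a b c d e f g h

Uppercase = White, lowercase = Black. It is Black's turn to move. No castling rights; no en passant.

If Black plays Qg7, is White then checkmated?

yes

After Qg7: white king on h8; in check: yes, from the black queen on g7.
King squares — g7: attacked by Nh5; h7: attacked by Qg7; g8: attacked by Qg7.
White has no legal moves → checkmate.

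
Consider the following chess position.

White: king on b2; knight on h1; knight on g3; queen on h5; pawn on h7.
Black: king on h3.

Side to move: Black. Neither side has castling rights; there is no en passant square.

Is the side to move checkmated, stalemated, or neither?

neither

Black to move; black king on h3.
In check: yes, from the white queen on h5.
Legal moves for Black: Kg2.
Black is in check but has 1 legal move → neither.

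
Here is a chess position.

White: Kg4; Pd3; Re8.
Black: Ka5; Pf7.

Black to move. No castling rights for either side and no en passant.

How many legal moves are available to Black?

Black to move; king on a5.
In check: no.
Legal moves: Kb6, Ka6, Kb5, Kb4, Ka4, f6, f5+.
Count: 7.

7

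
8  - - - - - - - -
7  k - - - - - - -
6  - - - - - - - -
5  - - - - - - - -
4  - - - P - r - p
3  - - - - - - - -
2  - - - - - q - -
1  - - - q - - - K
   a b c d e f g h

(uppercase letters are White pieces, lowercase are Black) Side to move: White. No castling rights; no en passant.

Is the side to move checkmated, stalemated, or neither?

checkmate

White to move; white king on h1.
In check: yes, from the black queen on d1.
King squares — g1: attacked by Qd1; g2: attacked by Qf2; h2: attacked by Qf2.
Legal moves for White: none.
In check with no legal moves → checkmate.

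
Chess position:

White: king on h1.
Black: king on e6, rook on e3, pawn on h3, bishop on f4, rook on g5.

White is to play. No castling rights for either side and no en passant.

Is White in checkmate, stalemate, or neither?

stalemate

White to move; white king on h1.
In check: no.
King squares — g1: attacked by Rg5; g2: attacked by Ph3; h2: attacked by Bf4.
Legal moves for White: none.
Not in check and no legal moves → stalemate.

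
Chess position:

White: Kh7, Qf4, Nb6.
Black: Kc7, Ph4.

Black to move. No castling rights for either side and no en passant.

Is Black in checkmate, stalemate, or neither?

neither

Black to move; black king on c7.
In check: yes, from the white queen on f4.
King squares — b6: available; c6: available; d6: attacked by Qf4; b7: available; d7: attacked by Nb6; b8: attacked by Qf4; c8: attacked by Nb6; d8: available.
Legal moves for Black: Kd8, Kb7, Kc6, Kxb6.
Black is in check but has 4 legal moves → neither.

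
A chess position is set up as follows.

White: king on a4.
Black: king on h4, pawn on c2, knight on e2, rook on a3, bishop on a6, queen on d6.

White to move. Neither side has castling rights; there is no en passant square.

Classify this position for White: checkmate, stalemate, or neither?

checkmate

White to move; white king on a4.
In check: yes, from the black rook on a3.
King squares — a3: attacked by Qd6; b3: attacked by Ra3; b4: attacked by Qd6; a5: attacked by Ra3; b5: attacked by Ba6.
Legal moves for White: none.
In check with no legal moves → checkmate.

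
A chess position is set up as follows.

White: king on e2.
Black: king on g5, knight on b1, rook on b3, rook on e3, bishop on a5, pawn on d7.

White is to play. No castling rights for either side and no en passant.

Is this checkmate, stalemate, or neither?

White to move; white king on e2.
In check: yes, from the black rook on e3.
King squares — d1: available; e1: attacked by Re3; f1: available; d2: attacked by Nb1; f2: available; d3: attacked by Rb3; e3: attacked by Rb3; f3: attacked by Re3.
Legal moves for White: Kf2, Kf1, Kd1.
White is in check but has 3 legal moves → neither.

neither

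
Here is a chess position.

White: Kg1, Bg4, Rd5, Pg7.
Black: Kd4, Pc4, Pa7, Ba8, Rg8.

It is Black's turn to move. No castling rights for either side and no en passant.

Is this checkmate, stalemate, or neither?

Black to move; black king on d4.
In check: yes, from the white rook on d5.
King squares — c3: available; d3: attacked by Rd5; e3: available; c4: own pawn; e4: available; c5: attacked by Rd5; d5: available; e5: attacked by Rd5.
Legal moves for Black: Kxd5, Ke4, Ke3, Kc3, Bxd5.
Black is in check but has 5 legal moves → neither.

neither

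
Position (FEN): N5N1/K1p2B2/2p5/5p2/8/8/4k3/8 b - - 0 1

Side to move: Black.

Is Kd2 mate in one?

After Kd2: white king on a7; in check: no.
White is not in check, so this cannot be checkmate.

no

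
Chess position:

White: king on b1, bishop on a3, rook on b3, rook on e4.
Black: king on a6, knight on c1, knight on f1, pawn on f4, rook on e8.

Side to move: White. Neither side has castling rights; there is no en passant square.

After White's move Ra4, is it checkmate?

After Ra4: black king on a6; in check: yes, from the white rook on a4.
King squares — a5: attacked by Ra4; b5: attacked by Rb3; b6: attacked by Rb3; a7: attacked by Ra4; b7: attacked by Rb3.
Black has no legal moves → checkmate.

yes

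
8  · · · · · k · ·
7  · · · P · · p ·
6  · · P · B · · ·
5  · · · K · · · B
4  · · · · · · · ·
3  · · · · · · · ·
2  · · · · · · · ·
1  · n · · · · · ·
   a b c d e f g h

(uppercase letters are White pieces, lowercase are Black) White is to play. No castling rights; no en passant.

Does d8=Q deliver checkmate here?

yes

After d8=Q: black king on f8; in check: yes, from the white queen on d8.
King squares — e7: attacked by Qd8; f7: attacked by Bh5; g7: own pawn; e8: attacked by Bh5; g8: attacked by Be6.
Black has no legal moves → checkmate.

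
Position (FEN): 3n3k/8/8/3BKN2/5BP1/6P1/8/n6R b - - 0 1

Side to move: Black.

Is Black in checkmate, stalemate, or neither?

Black to move; black king on h8.
In check: yes, from the white rook on h1.
King squares — g7: attacked by Nf5; h7: attacked by Rh1; g8: attacked by Bd5.
Legal moves for Black: none.
In check with no legal moves → checkmate.

checkmate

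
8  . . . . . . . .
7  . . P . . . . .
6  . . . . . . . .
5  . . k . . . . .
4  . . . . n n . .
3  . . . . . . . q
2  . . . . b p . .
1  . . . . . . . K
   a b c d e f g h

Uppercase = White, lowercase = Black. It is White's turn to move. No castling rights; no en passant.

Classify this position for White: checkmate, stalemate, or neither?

White to move; white king on h1.
In check: yes, from the black queen on h3.
King squares — g1: attacked by Pf2; g2: attacked by Qh3; h2: attacked by Qh3.
Legal moves for White: none.
In check with no legal moves → checkmate.

checkmate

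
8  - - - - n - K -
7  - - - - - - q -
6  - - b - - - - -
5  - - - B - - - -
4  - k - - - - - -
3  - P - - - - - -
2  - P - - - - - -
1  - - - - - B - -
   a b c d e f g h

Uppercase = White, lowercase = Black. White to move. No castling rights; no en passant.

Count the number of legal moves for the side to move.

0

White to move; king on g8.
In check: yes, from the black queen on g7.
Legal moves: none.
Count: 0.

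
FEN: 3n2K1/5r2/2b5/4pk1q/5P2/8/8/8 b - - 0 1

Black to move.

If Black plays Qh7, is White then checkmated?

yes

After Qh7: white king on g8; in check: yes, from the black queen on h7.
King squares — f7: attacked by Qh7; g7: attacked by Rf7; h7: attacked by Rf7; f8: attacked by Rf7; h8: attacked by Qh7.
White has no legal moves → checkmate.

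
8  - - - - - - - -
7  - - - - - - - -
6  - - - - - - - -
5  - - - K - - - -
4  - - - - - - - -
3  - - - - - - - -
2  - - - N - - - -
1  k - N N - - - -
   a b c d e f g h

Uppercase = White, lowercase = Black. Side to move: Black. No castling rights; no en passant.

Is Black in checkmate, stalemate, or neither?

Black to move; black king on a1.
In check: no.
King squares — b1: attacked by Nd2; a2: attacked by Nc1; b2: attacked by Nd1.
Legal moves for Black: none.
Not in check and no legal moves → stalemate.

stalemate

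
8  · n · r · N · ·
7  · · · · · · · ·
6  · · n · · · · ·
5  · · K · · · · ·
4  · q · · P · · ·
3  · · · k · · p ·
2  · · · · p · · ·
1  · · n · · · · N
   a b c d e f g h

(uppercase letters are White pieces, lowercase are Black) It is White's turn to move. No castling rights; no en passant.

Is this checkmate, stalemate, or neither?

White to move; white king on c5.
In check: yes, from the black queen on b4.
King squares — b4: attacked by Nc6; c4: attacked by Kd3; d4: attacked by Kd3; b5: attacked by Qb4; d5: attacked by Rd8; b6: attacked by Qb4; c6: attacked by Nb8; d6: attacked by Qb4.
Legal moves for White: none.
In check with no legal moves → checkmate.

checkmate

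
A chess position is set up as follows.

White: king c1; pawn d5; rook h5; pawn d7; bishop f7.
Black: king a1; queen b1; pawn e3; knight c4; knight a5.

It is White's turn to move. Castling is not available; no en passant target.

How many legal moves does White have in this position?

0

White to move; king on c1.
In check: yes, from the black queen on b1.
Legal moves: none.
Count: 0.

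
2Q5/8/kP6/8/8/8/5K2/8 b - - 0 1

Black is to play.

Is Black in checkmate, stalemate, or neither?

Black to move; black king on a6.
In check: yes, from the white queen on c8.
Legal moves for Black: Kxb6, Kb5, Ka5.
Black is in check but has 3 legal moves → neither.

neither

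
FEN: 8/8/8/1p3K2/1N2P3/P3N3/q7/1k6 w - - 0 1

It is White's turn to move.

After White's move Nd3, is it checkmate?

After Nd3: black king on b1; in check: no.
Black is not in check, so this cannot be checkmate.

no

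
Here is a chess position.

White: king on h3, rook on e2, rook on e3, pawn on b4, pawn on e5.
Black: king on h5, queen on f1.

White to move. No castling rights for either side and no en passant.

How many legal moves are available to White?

3

White to move; king on h3.
In check: yes, from the black queen on f1.
Legal moves: Kg3, Kh2, Rg2.
Count: 3.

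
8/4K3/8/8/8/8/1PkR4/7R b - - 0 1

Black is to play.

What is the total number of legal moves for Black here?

2

Black to move; king on c2.
In check: yes, from the white rook on d2.
Legal moves: Kb3, Kxd2.
Count: 2.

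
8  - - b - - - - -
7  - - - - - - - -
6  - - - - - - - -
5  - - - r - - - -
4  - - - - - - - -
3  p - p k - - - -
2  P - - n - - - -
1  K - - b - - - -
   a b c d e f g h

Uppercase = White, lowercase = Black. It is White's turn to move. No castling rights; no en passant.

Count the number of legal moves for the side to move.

0

White to move; king on a1.
In check: no.
Legal moves: none.
Count: 0.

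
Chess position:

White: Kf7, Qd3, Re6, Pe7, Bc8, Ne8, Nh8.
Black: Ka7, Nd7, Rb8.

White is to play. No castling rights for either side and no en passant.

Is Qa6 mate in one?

After Qa6: black king on a7; in check: yes, from the white queen on a6.
King squares — a6: attacked by Re6; b6: attacked by Qa6; b7: attacked by Qa6; a8: attacked by Qa6; b8: own rook.
Black has no legal moves → checkmate.

yes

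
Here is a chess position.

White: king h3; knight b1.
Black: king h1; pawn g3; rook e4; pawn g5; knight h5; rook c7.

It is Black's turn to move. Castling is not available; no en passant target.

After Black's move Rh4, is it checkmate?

yes

After Rh4: white king on h3; in check: yes, from the black rook on h4.
King squares — g2: attacked by Kh1; h2: attacked by Kh1; g3: attacked by Nh5; g4: attacked by Rh4; h4: attacked by Pg5.
White has no legal moves → checkmate.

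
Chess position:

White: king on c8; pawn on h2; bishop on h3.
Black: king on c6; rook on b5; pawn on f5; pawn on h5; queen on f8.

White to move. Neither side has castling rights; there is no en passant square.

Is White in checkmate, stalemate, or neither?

White to move; white king on c8.
In check: yes, from the black queen on f8.
King squares — b7: attacked by Rb5; c7: attacked by Kc6; d7: attacked by Kc6; b8: attacked by Rb5; d8: attacked by Qf8.
Legal moves for White: none.
In check with no legal moves → checkmate.

checkmate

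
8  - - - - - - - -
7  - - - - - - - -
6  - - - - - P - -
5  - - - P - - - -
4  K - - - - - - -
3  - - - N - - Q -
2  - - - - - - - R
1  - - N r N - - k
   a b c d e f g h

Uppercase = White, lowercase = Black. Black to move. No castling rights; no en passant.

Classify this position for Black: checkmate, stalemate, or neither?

checkmate

Black to move; black king on h1.
In check: yes, from the white rook on h2.
King squares — g1: attacked by Qg3; g2: attacked by Ne1; h2: attacked by Qg3.
Legal moves for Black: none.
In check with no legal moves → checkmate.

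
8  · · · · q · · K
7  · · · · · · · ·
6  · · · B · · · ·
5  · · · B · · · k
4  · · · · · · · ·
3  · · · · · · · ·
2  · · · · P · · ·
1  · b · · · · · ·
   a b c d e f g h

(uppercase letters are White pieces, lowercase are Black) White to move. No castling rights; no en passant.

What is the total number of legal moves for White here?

3

White to move; king on h8.
In check: yes, from the black queen on e8.
Legal moves: Kg7, Bf8, Bg8.
Count: 3.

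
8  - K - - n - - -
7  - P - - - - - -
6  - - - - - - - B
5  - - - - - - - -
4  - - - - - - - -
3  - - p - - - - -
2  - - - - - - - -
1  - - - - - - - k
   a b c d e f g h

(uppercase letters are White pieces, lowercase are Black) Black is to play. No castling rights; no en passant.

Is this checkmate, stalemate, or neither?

Black to move; black king on h1.
In check: no.
Legal moves for Black: Ng7, Nc7, Nf6, Nd6, Kh2, Kg2, Kg1, c2.
Black has 8 legal moves and is not in check → neither.

neither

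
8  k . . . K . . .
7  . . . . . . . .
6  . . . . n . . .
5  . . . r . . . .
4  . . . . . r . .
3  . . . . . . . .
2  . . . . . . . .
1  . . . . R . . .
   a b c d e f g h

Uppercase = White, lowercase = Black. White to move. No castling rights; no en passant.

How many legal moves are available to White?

White to move; king on e8.
In check: no.
Legal moves: Ke7, Rxe6, Re5, Re4, Re3, Re2, Rh1, Rg1, Rf1, Rd1, Rc1, Rb1, Ra1+.
Count: 13.

13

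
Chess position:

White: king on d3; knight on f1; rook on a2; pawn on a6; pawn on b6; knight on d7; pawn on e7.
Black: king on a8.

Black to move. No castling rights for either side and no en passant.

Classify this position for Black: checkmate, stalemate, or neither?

stalemate

Black to move; black king on a8.
In check: no.
King squares — a7: attacked by Pb6; b7: attacked by Pa6; b8: attacked by Nd7.
Legal moves for Black: none.
Not in check and no legal moves → stalemate.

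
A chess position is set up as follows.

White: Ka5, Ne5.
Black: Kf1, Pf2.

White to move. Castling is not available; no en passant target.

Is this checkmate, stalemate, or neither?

neither

White to move; white king on a5.
In check: no.
Legal moves for White: Nf7, Nd7, Ng6, Nc6, Ng4, Nc4, Nf3, Nd3, Kb6, Ka6, Kb5, Kb4, Ka4.
White has 13 legal moves and is not in check → neither.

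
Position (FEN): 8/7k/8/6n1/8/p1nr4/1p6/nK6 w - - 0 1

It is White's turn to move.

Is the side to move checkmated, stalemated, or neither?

checkmate

White to move; white king on b1.
In check: yes, from the black knight on c3.
King squares — a1: attacked by Pb2; c1: attacked by Pb2; a2: attacked by Nc3; b2: attacked by Pa3; c2: attacked by Na1.
Legal moves for White: none.
In check with no legal moves → checkmate.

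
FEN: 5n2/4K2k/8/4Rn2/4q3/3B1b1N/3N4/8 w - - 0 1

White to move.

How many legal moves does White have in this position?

White to move; king on e7.
In check: yes, from the black knight on f5.
Legal moves: Kxf8, Ke8, Kd8, Kf7, Kf6.
Count: 5.

5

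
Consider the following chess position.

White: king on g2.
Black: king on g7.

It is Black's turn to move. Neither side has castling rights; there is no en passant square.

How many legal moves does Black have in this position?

8

Black to move; king on g7.
In check: no.
Legal moves: Kh8, Kg8, Kf8, Kh7, Kf7, Kh6, Kg6, Kf6.
Count: 8.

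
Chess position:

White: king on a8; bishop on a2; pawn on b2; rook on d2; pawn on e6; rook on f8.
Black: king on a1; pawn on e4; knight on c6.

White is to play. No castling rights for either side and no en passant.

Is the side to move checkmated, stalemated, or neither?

White to move; white king on a8.
In check: no.
Legal moves for White include: Rh8, Rg8, Re8, Rfd8, Rc8, Rb8, Rf7, Rf6, Rf5, Rf4, Rf3, Rff2, Rf1+, Kb7, Rdd8, Rd7, Rd6, Rd5, ... (list truncated; more exist).
White has legal moves and is not in check → neither.

neither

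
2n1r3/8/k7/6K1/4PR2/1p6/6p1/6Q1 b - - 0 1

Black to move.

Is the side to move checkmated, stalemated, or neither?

Black to move; black king on a6.
In check: no.
Legal moves for Black: Rh8, Rg8+, Rf8, Rd8, Re7, Re6, Re5+, Rxe4, Ne7, Na7, Nd6, Nb6, Kb7, Kb5, Ka5, b2.
Black has 16 legal moves and is not in check → neither.

neither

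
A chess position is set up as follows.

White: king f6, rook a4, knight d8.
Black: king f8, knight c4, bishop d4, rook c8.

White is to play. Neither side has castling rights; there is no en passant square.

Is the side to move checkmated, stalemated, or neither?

neither

White to move; white king on f6.
In check: yes, from the black bishop on d4.
Legal moves for White: Kg6, Ke6, Kg5, Kf5.
White is in check but has 4 legal moves → neither.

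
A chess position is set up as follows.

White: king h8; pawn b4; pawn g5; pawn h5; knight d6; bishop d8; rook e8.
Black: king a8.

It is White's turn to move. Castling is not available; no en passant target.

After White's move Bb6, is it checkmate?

After Bb6: black king on a8; in check: yes, from the white rook on e8.
King squares — a7: attacked by Bb6; b7: attacked by Nd6; b8: attacked by Re8.
Black has no legal moves → checkmate.

yes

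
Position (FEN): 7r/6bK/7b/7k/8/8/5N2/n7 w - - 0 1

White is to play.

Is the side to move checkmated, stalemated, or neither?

White to move; white king on h7.
In check: yes, from the black rook on h8.
King squares — g6: attacked by Kh5; h6: attacked by Kh5; g7: attacked by Bh6; g8: attacked by Rh8; h8: attacked by Bg7.
Legal moves for White: none.
In check with no legal moves → checkmate.

checkmate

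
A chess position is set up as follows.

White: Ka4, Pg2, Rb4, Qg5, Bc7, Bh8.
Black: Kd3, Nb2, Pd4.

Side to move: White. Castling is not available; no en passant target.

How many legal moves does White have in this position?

5

White to move; king on a4.
In check: yes, from the black knight on b2.
Legal moves: Kb5, Ka5, Kb3, Ka3, Rxb2.
Count: 5.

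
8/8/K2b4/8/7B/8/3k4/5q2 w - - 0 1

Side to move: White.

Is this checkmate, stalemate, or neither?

White to move; white king on a6.
In check: yes, from the black queen on f1.
Legal moves for White: Kb7, Ka7, Kb6, Ka5.
White is in check but has 4 legal moves → neither.

neither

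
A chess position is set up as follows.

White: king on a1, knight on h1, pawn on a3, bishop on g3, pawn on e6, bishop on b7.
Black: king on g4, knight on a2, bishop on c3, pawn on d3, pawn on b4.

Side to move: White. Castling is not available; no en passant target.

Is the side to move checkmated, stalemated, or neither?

neither

White to move; white king on a1.
In check: yes, from the black bishop on c3.
King squares — b1: available; a2: available; b2: attacked by Bc3.
Legal moves for White: Kxa2, Kb1.
White is in check but has 2 legal moves → neither.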